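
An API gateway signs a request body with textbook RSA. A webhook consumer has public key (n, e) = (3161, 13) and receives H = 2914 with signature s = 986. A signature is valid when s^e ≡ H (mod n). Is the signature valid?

invalid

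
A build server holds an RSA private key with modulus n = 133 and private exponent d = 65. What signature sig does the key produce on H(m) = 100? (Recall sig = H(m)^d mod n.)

(H(m))^2 ≡ 100^2 = 10000 ≡ 25
(H(m))^4 ≡ 25^2 = 625 ≡ 93
(H(m))^8 ≡ 93^2 = 8649 ≡ 4
(H(m))^16 ≡ 4^2 = 16
(H(m))^32 ≡ 16^2 = 256 ≡ 123
(H(m))^64 ≡ 123^2 = 15129 ≡ 100
65 = 64 + 1, so (H(m))^65 ≡ 100·100 ≡ 25 (mod 133)

25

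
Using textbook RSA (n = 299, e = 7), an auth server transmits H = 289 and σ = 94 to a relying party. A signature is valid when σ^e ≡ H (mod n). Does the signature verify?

verifies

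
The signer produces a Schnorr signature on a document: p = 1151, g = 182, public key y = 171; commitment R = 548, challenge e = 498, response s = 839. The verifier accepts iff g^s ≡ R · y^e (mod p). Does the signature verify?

does not verify

g^s mod p:
Squares mod 1151: 182^1≡182, 182^2≡896, 182^4≡569, 182^8≡330, 182^16≡706, 182^32≡53, 182^64≡507, 182^128≡376, 182^256≡954, 182^512≡826
839 = 512 + 256 + 64 + 4 + 2 + 1, so 182^839 ≡ 826·954·507·569·896·182 ≡ 554 (mod 1151)
R · y^e mod p:
Squares mod 1151: 171^1≡171, 171^2≡466, 171^4≡768, 171^8≡512, 171^16≡867, 171^32≡86, 171^64≡490, 171^128≡692, 171^256≡48
498 = 256 + 128 + 64 + 32 + 16 + 2, so 171^498 ≡ 48·692·490·86·867·466 ≡ 402 (mod 1151)
548·402 = 220296 ≡ 455 (mod 1151)
554 ≠ 455; the check fails.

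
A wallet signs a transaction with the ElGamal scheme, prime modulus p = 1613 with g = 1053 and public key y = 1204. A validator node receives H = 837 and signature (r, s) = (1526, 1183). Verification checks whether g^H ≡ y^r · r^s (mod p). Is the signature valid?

valid

Left side g^H mod p:
1053^2 = 1108809 ≡ 678
1053^4 ≡ 678^2 = 459684 ≡ 1592
1053^8 ≡ 1592^2 = 2534464 ≡ 441
1053^16 ≡ 441^2 = 194481 ≡ 921
1053^32 ≡ 921^2 = 848241 ≡ 1416
1053^64 ≡ 1416^2 = 2005056 ≡ 97
1053^128 ≡ 97^2 = 9409 ≡ 1344
1053^256 ≡ 1344^2 = 1806336 ≡ 1389
1053^512 ≡ 1389^2 = 1929321 ≡ 173
837 = 512 + 256 + 64 + 4 + 1, so 1053^837 ≡ 173·1389·97·1592·1053 ≡ 1357 (mod 1613)
Right side y^r · r^s mod p:
1204^2 = 1449616 ≡ 1142
1204^4 ≡ 1142^2 = 1304164 ≡ 860
1204^8 ≡ 860^2 = 739600 ≡ 846
1204^16 ≡ 846^2 = 715716 ≡ 1157
1204^32 ≡ 1157^2 = 1338649 ≡ 1472
1204^64 ≡ 1472^2 = 2166784 ≡ 525
1204^128 ≡ 525^2 = 275625 ≡ 1415
1204^256 ≡ 1415^2 = 2002225 ≡ 492
1204^512 ≡ 492^2 = 242064 ≡ 114
1204^1024 ≡ 114^2 = 12996 ≡ 92
1526 = 1024 + 256 + 128 + 64 + 32 + 16 + 4 + 2, so 1204^1526 ≡ 92·492·1415·525·1472·1157·860·1142 ≡ 1305 (mod 1613)
1526^2 = 2328676 ≡ 1117
1526^4 ≡ 1117^2 = 1247689 ≡ 840
1526^8 ≡ 840^2 = 705600 ≡ 719
1526^16 ≡ 719^2 = 516961 ≡ 801
1526^32 ≡ 801^2 = 641601 ≡ 1240
1526^64 ≡ 1240^2 = 1537600 ≡ 411
1526^128 ≡ 411^2 = 168921 ≡ 1169
1526^256 ≡ 1169^2 = 1366561 ≡ 350
1526^512 ≡ 350^2 = 122500 ≡ 1525
1526^1024 ≡ 1525^2 = 2325625 ≡ 1292
1183 = 1024 + 128 + 16 + 8 + 4 + 2 + 1, so 1526^1183 ≡ 1292·1169·801·719·840·1117·1526 ≡ 336 (mod 1613)
1305·336 = 438480 ≡ 1357 (mod 1613)
1357 ≡ 1357 (mod 1613), so the signature is genuine.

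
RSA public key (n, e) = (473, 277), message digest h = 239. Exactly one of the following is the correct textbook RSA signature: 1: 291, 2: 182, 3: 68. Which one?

Candidate 1: Squares mod 473: 291^1≡291, 291^2≡14, 291^4≡196, 291^8≡103, 291^16≡203, 291^32≡58, 291^64≡53, 291^128≡444, 291^256≡368; 277 = 256 + 16 + 4 + 1, so 291^277 ≡ 368·203·196·291 ≡ 234 (mod 473)
Candidate 2: Squares mod 473: 182^1≡182, 182^2≡14, 182^4≡196, 182^8≡103, 182^16≡203, 182^32≡58, 182^64≡53, 182^128≡444, 182^256≡368; 277 = 256 + 16 + 4 + 1, so 182^277 ≡ 368·203·196·182 ≡ 239 (mod 473)
  → matches h = 239
Candidate 3: Squares mod 473: 68^1≡68, 68^2≡367, 68^4≡357, 68^8≡212, 68^16≡9, 68^32≡81, 68^64≡412, 68^128≡410, 68^256≡185; 277 = 256 + 16 + 4 + 1, so 68^277 ≡ 185·9·357·68 ≡ 271 (mod 473)

2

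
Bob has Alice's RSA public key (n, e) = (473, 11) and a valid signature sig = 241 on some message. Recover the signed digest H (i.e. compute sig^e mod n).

Squares mod 473: sig^1≡241, sig^2≡375, sig^4≡144, sig^8≡397
11 = 8 + 2 + 1, so sig^11 ≡ 397·375·241 ≡ 406 (mod 473)

406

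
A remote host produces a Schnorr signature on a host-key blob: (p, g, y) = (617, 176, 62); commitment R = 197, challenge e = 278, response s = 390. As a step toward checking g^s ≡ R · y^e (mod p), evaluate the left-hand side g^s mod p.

Squares mod 617: 176^1≡176, 176^2≡126, 176^4≡451, 176^8≡408, 176^16≡491, 176^32≡451, 176^64≡408, 176^128≡491, 176^256≡451
390 = 256 + 128 + 4 + 2, so 176^390 ≡ 451·491·451·126 ≡ 475 (mod 617)

475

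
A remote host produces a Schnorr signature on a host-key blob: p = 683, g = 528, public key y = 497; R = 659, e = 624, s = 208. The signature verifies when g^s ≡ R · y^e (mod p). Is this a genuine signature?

genuine

g^s mod p:
Squares mod 683: 528^1≡528, 528^2≡120, 528^4≡57, 528^8≡517, 528^16≡236, 528^32≡373, 528^64≡480, 528^128≡229
208 = 128 + 64 + 16, so 528^208 ≡ 229·480·236 ≡ 97 (mod 683)
R · y^e mod p:
Squares mod 683: 497^1≡497, 497^2≡446, 497^4≡163, 497^8≡615, 497^16≡526, 497^32≡61, 497^64≡306, 497^128≡65, 497^256≡127, 497^512≡420
624 = 512 + 64 + 32 + 16, so 497^624 ≡ 420·306·61·526 ≡ 309 (mod 683)
659·309 = 203631 ≡ 97 (mod 683)
97 ≡ 97 (mod 683); signature holds.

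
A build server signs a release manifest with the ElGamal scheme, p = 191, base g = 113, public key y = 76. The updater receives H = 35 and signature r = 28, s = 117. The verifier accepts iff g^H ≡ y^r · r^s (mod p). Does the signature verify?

Left side g^H mod p:
113^2 = 12769 ≡ 163
113^4 ≡ 163^2 = 26569 ≡ 20
113^8 ≡ 20^2 = 400 ≡ 18
113^16 ≡ 18^2 = 324 ≡ 133
113^32 ≡ 133^2 = 17689 ≡ 117
35 = 32 + 2 + 1, so 113^35 ≡ 117·163·113 ≡ 161 (mod 191)
Right side y^r · r^s mod p:
76^2 = 5776 ≡ 46
76^4 ≡ 46^2 = 2116 ≡ 15
76^8 ≡ 15^2 = 225 ≡ 34
76^16 ≡ 34^2 = 1156 ≡ 10
28 = 16 + 8 + 4, so 76^28 ≡ 10·34·15 ≡ 134 (mod 191)
28^2 = 784 ≡ 20
28^4 ≡ 20^2 = 400 ≡ 18
28^8 ≡ 18^2 = 324 ≡ 133
28^16 ≡ 133^2 = 17689 ≡ 117
28^32 ≡ 117^2 = 13689 ≡ 128
28^64 ≡ 128^2 = 16384 ≡ 149
117 = 64 + 32 + 16 + 4 + 1, so 28^117 ≡ 149·128·117·18·28 ≡ 91 (mod 191)
134·91 = 12194 ≡ 161 (mod 191)
161 ≡ 161 (mod 191), so the signature is genuine.

verifies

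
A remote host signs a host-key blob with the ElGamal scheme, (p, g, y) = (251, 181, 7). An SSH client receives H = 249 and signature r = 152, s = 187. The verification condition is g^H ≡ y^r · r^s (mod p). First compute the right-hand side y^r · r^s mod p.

7^2 = 49
7^4 ≡ 49^2 = 2401 ≡ 142
7^8 ≡ 142^2 = 20164 ≡ 84
7^16 ≡ 84^2 = 7056 ≡ 28
7^32 ≡ 28^2 = 784 ≡ 31
7^64 ≡ 31^2 = 961 ≡ 208
7^128 ≡ 208^2 = 43264 ≡ 92
152 = 128 + 16 + 8, so 7^152 ≡ 92·28·84 ≡ 22 (mod 251)
152^2 = 23104 ≡ 12
152^4 ≡ 12^2 = 144
152^8 ≡ 144^2 = 20736 ≡ 154
152^16 ≡ 154^2 = 23716 ≡ 122
152^32 ≡ 122^2 = 14884 ≡ 75
152^64 ≡ 75^2 = 5625 ≡ 103
152^128 ≡ 103^2 = 10609 ≡ 67
187 = 128 + 32 + 16 + 8 + 2 + 1, so 152^187 ≡ 67·75·122·154·12·152 ≡ 155 (mod 251)
y^r · r^s ≡ 22·155 = 3410 ≡ 147 (mod 251)

147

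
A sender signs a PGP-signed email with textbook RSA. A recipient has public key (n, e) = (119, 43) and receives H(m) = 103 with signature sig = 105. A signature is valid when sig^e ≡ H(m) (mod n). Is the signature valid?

sig^2 ≡ 105^2 = 11025 ≡ 77
sig^4 ≡ 77^2 = 5929 ≡ 98
sig^8 ≡ 98^2 = 9604 ≡ 84
sig^16 ≡ 84^2 = 7056 ≡ 35
sig^32 ≡ 35^2 = 1225 ≡ 35
43 = 32 + 8 + 2 + 1, so sig^43 ≡ 35·84·77·105 ≡ 7 (mod 119)
7 ≠ 103, so verification fails.

invalid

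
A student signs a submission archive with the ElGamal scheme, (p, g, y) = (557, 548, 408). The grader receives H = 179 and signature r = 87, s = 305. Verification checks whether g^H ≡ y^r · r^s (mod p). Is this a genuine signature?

Left side g^H mod p:
548^2 = 300304 ≡ 81
548^4 ≡ 81^2 = 6561 ≡ 434
548^8 ≡ 434^2 = 188356 ≡ 90
548^16 ≡ 90^2 = 8100 ≡ 302
548^32 ≡ 302^2 = 91204 ≡ 413
548^64 ≡ 413^2 = 170569 ≡ 127
548^128 ≡ 127^2 = 16129 ≡ 533
179 = 128 + 32 + 16 + 2 + 1, so 548^179 ≡ 533·413·302·81·548 ≡ 408 (mod 557)
Right side y^r · r^s mod p:
408^2 = 166464 ≡ 478
408^4 ≡ 478^2 = 228484 ≡ 114
408^8 ≡ 114^2 = 12996 ≡ 185
408^16 ≡ 185^2 = 34225 ≡ 248
408^32 ≡ 248^2 = 61504 ≡ 234
408^64 ≡ 234^2 = 54756 ≡ 170
87 = 64 + 16 + 4 + 2 + 1, so 408^87 ≡ 170·248·114·478·408 ≡ 550 (mod 557)
87^2 = 7569 ≡ 328
87^4 ≡ 328^2 = 107584 ≡ 83
87^8 ≡ 83^2 = 6889 ≡ 205
87^16 ≡ 205^2 = 42025 ≡ 250
87^32 ≡ 250^2 = 62500 ≡ 116
87^64 ≡ 116^2 = 13456 ≡ 88
87^128 ≡ 88^2 = 7744 ≡ 503
87^256 ≡ 503^2 = 253009 ≡ 131
305 = 256 + 32 + 16 + 1, so 87^305 ≡ 131·116·250·87 ≡ 340 (mod 557)
550·340 = 187000 ≡ 405 (mod 557)
408 ≠ 405, so verification fails.

forged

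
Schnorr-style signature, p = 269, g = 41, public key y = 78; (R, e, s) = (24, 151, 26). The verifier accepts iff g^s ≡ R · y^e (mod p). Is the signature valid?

valid

g^s mod p:
41^2 = 1681 ≡ 67
41^4 ≡ 67^2 = 4489 ≡ 185
41^8 ≡ 185^2 = 34225 ≡ 62
41^16 ≡ 62^2 = 3844 ≡ 78
26 = 16 + 8 + 2, so 41^26 ≡ 78·62·67 ≡ 136 (mod 269)
R · y^e mod p:
78^2 = 6084 ≡ 166
78^4 ≡ 166^2 = 27556 ≡ 118
78^8 ≡ 118^2 = 13924 ≡ 205
78^16 ≡ 205^2 = 42025 ≡ 61
78^32 ≡ 61^2 = 3721 ≡ 224
78^64 ≡ 224^2 = 50176 ≡ 142
78^128 ≡ 142^2 = 20164 ≡ 258
151 = 128 + 16 + 4 + 2 + 1, so 78^151 ≡ 258·61·118·166·78 ≡ 185 (mod 269)
24·185 = 4440 ≡ 136 (mod 269)
136 ≡ 136 (mod 269); signature holds.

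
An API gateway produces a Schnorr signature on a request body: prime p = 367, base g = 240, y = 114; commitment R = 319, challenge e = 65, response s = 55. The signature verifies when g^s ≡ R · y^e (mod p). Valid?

yes

g^s mod p:
240^2 = 57600 ≡ 348
240^4 ≡ 348^2 = 121104 ≡ 361
240^8 ≡ 361^2 = 130321 ≡ 36
240^16 ≡ 36^2 = 1296 ≡ 195
240^32 ≡ 195^2 = 38025 ≡ 224
55 = 32 + 16 + 4 + 2 + 1, so 240^55 ≡ 224·195·361·348·240 ≡ 313 (mod 367)
R · y^e mod p:
114^2 = 12996 ≡ 151
114^4 ≡ 151^2 = 22801 ≡ 47
114^8 ≡ 47^2 = 2209 ≡ 7
114^16 ≡ 7^2 = 49
114^32 ≡ 49^2 = 2401 ≡ 199
114^64 ≡ 199^2 = 39601 ≡ 332
65 = 64 + 1, so 114^65 ≡ 332·114 ≡ 47 (mod 367)
319·47 = 14993 ≡ 313 (mod 367)
313 ≡ 313 (mod 367); signature holds.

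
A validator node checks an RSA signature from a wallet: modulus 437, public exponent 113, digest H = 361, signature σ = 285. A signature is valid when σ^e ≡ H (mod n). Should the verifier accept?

accept

Squares mod 437: σ^1≡285, σ^2≡380, σ^4≡190, σ^8≡266, σ^16≡399, σ^32≡133, σ^64≡209
113 = 64 + 32 + 16 + 1, so σ^113 ≡ 209·133·399·285 ≡ 361 (mod 437)
σ^113 mod 437 = 361 matches H.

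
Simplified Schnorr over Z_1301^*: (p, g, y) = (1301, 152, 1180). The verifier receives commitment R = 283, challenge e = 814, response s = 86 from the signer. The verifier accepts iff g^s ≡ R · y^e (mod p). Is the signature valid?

g^s mod p:
152^2 = 23104 ≡ 987
152^4 ≡ 987^2 = 974169 ≡ 1021
152^8 ≡ 1021^2 = 1042441 ≡ 340
152^16 ≡ 340^2 = 115600 ≡ 1112
152^32 ≡ 1112^2 = 1236544 ≡ 594
152^64 ≡ 594^2 = 352836 ≡ 265
86 = 64 + 16 + 4 + 2, so 152^86 ≡ 265·1112·1021·987 ≡ 684 (mod 1301)
R · y^e mod p:
1180^2 = 1392400 ≡ 330
1180^4 ≡ 330^2 = 108900 ≡ 917
1180^8 ≡ 917^2 = 840889 ≡ 443
1180^16 ≡ 443^2 = 196249 ≡ 1099
1180^32 ≡ 1099^2 = 1207801 ≡ 473
1180^64 ≡ 473^2 = 223729 ≡ 1258
1180^128 ≡ 1258^2 = 1582564 ≡ 548
1180^256 ≡ 548^2 = 300304 ≡ 1074
1180^512 ≡ 1074^2 = 1153476 ≡ 790
814 = 512 + 256 + 32 + 8 + 4 + 2, so 1180^814 ≡ 790·1074·473·443·917·330 ≡ 1271 (mod 1301)
283·1271 = 359693 ≡ 617 (mod 1301)
684 ≠ 617; the check fails.

invalid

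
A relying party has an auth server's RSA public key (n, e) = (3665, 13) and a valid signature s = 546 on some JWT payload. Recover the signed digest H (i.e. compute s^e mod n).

2956

s^2 ≡ 546^2 = 298116 ≡ 1251
s^4 ≡ 1251^2 = 1565001 ≡ 46
s^8 ≡ 46^2 = 2116
13 = 8 + 4 + 1, so s^13 ≡ 2116·46·546 ≡ 2956 (mod 3665)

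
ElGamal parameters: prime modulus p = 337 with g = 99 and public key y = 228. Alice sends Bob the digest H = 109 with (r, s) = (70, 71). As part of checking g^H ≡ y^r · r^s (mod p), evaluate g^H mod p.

250

Squares mod 337: 99^1≡99, 99^2≡28, 99^4≡110, 99^8≡305, 99^16≡13, 99^32≡169, 99^64≡253
109 = 64 + 32 + 8 + 4 + 1, so 99^109 ≡ 253·169·305·110·99 ≡ 250 (mod 337)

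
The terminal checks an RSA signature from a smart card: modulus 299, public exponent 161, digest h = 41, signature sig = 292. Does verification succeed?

Squares mod 299: sig^1≡292, sig^2≡49, sig^4≡9, sig^8≡81, sig^16≡282, sig^32≡289, sig^64≡100, sig^128≡133
161 = 128 + 32 + 1, so sig^161 ≡ 133·289·292 ≡ 41 (mod 299)
sig^161 mod 299 = 41 matches h.

passes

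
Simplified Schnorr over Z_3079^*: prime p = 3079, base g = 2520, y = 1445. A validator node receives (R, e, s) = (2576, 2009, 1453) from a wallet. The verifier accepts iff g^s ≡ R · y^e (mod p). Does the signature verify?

verifies

g^s mod p:
2520^2 = 6350400 ≡ 1502
2520^4 ≡ 1502^2 = 2256004 ≡ 2176
2520^8 ≡ 2176^2 = 4734976 ≡ 2553
2520^16 ≡ 2553^2 = 6517809 ≡ 2645
2520^32 ≡ 2645^2 = 6996025 ≡ 537
2520^64 ≡ 537^2 = 288369 ≡ 2022
2520^128 ≡ 2022^2 = 4088484 ≡ 2651
2520^256 ≡ 2651^2 = 7027801 ≡ 1523
2520^512 ≡ 1523^2 = 2319529 ≡ 1042
2520^1024 ≡ 1042^2 = 1085764 ≡ 1956
1453 = 1024 + 256 + 128 + 32 + 8 + 4 + 1, so 2520^1453 ≡ 1956·1523·2651·537·2553·2176·2520 ≡ 567 (mod 3079)
R · y^e mod p:
1445^2 = 2088025 ≡ 463
1445^4 ≡ 463^2 = 214369 ≡ 1918
1445^8 ≡ 1918^2 = 3678724 ≡ 2398
1445^16 ≡ 2398^2 = 5750404 ≡ 1911
1445^32 ≡ 1911^2 = 3651921 ≡ 227
1445^64 ≡ 227^2 = 51529 ≡ 2265
1445^128 ≡ 2265^2 = 5130225 ≡ 611
1445^256 ≡ 611^2 = 373321 ≡ 762
1445^512 ≡ 762^2 = 580644 ≡ 1792
1445^1024 ≡ 1792^2 = 3211264 ≡ 2946
2009 = 1024 + 512 + 256 + 128 + 64 + 16 + 8 + 1, so 1445^2009 ≡ 2946·1792·762·611·2265·1911·2398·1445 ≡ 611 (mod 3079)
2576·611 = 1573936 ≡ 567 (mod 3079)
567 ≡ 567 (mod 3079); signature holds.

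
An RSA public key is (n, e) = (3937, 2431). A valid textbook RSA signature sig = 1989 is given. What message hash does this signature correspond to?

1090

sig^2 ≡ 1989^2 = 3956121 ≡ 3373
sig^4 ≡ 3373^2 = 11377129 ≡ 3136
sig^8 ≡ 3136^2 = 9834496 ≡ 3807
sig^16 ≡ 3807^2 = 14493249 ≡ 1152
sig^32 ≡ 1152^2 = 1327104 ≡ 335
sig^64 ≡ 335^2 = 112225 ≡ 1989
sig^128 ≡ 1989^2 = 3956121 ≡ 3373
sig^256 ≡ 3373^2 = 11377129 ≡ 3136
sig^512 ≡ 3136^2 = 9834496 ≡ 3807
sig^1024 ≡ 3807^2 = 14493249 ≡ 1152
sig^2048 ≡ 1152^2 = 1327104 ≡ 335
2431 = 2048 + 256 + 64 + 32 + 16 + 8 + 4 + 2 + 1, so sig^2431 ≡ 335·3136·1989·335·1152·3807·3136·3373·1989 ≡ 1090 (mod 3937)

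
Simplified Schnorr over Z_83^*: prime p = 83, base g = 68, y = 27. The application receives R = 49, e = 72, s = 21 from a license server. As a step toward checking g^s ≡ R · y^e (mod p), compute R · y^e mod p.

63

27^2 = 729 ≡ 65
27^4 ≡ 65^2 = 4225 ≡ 75
27^8 ≡ 75^2 = 5625 ≡ 64
27^16 ≡ 64^2 = 4096 ≡ 29
27^32 ≡ 29^2 = 841 ≡ 11
27^64 ≡ 11^2 = 121 ≡ 38
72 = 64 + 8, so 27^72 ≡ 38·64 ≡ 25 (mod 83)
R · y^e ≡ 49·25 = 1225 ≡ 63 (mod 83)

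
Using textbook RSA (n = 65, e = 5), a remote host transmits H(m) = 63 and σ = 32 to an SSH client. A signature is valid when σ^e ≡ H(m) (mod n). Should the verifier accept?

reject

σ^5 mod 65 = 2
σ^5 mod 65 = 2, but H(m) = 63.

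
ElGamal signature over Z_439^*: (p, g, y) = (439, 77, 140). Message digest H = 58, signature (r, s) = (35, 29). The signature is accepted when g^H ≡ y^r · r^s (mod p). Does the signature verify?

Left side g^H mod p:
77^2 = 5929 ≡ 222
77^4 ≡ 222^2 = 49284 ≡ 116
77^8 ≡ 116^2 = 13456 ≡ 286
77^16 ≡ 286^2 = 81796 ≡ 142
77^32 ≡ 142^2 = 20164 ≡ 409
58 = 32 + 16 + 8 + 2, so 77^58 ≡ 409·142·286·222 ≡ 321 (mod 439)
Right side y^r · r^s mod p:
140^2 = 19600 ≡ 284
140^4 ≡ 284^2 = 80656 ≡ 319
140^8 ≡ 319^2 = 101761 ≡ 352
140^16 ≡ 352^2 = 123904 ≡ 106
140^32 ≡ 106^2 = 11236 ≡ 261
35 = 32 + 2 + 1, so 140^35 ≡ 261·284·140 ≡ 278 (mod 439)
35^2 = 1225 ≡ 347
35^4 ≡ 347^2 = 120409 ≡ 123
35^8 ≡ 123^2 = 15129 ≡ 203
35^16 ≡ 203^2 = 41209 ≡ 382
29 = 16 + 8 + 4 + 1, so 35^29 ≡ 382·203·123·35 ≡ 175 (mod 439)
278·175 = 48650 ≡ 360 (mod 439)
321 ≠ 360, so verification fails.

does not verify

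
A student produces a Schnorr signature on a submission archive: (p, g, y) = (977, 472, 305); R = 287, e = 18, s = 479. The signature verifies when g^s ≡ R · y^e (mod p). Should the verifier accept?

accept

g^s mod p:
472^479 mod 977 = 220
R · y^e mod p:
305^18 mod 977 = 28
287·28 = 8036 ≡ 220 (mod 977)
220 ≡ 220 (mod 977); signature holds.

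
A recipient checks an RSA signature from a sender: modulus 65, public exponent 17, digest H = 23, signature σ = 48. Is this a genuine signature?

σ^2 ≡ 48^2 = 2304 ≡ 29
σ^4 ≡ 29^2 = 841 ≡ 61
σ^8 ≡ 61^2 = 3721 ≡ 16
σ^16 ≡ 16^2 = 256 ≡ 61
17 = 16 + 1, so σ^17 ≡ 61·48 ≡ 3 (mod 65)
The recovered value 3 does not match the digest 23.

forged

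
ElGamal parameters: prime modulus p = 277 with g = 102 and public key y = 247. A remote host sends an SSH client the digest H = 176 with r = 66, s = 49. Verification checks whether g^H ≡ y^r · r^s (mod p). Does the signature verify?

does not verify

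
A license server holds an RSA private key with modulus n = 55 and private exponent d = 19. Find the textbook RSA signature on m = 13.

17

m^2 ≡ 13^2 = 169 ≡ 4
m^4 ≡ 4^2 = 16
m^8 ≡ 16^2 = 256 ≡ 36
m^16 ≡ 36^2 = 1296 ≡ 31
19 = 16 + 2 + 1, so m^19 ≡ 31·4·13 ≡ 17 (mod 55)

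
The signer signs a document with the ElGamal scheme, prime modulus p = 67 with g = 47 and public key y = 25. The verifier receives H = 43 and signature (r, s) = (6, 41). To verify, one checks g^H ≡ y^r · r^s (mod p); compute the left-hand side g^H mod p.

Squares mod 67: 47^1≡47, 47^2≡65, 47^4≡4, 47^8≡16, 47^16≡55, 47^32≡10
43 = 32 + 8 + 2 + 1, so 47^43 ≡ 10·16·65·47 ≡ 35 (mod 67)

35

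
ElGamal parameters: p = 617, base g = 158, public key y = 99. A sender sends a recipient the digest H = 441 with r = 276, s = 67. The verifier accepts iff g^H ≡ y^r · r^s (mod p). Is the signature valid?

Left side g^H mod p:
158^2 = 24964 ≡ 284
158^4 ≡ 284^2 = 80656 ≡ 446
158^8 ≡ 446^2 = 198916 ≡ 242
158^16 ≡ 242^2 = 58564 ≡ 566
158^32 ≡ 566^2 = 320356 ≡ 133
158^64 ≡ 133^2 = 17689 ≡ 413
158^128 ≡ 413^2 = 170569 ≡ 277
158^256 ≡ 277^2 = 76729 ≡ 221
441 = 256 + 128 + 32 + 16 + 8 + 1, so 158^441 ≡ 221·277·133·566·242·158 ≡ 224 (mod 617)
Right side y^r · r^s mod p:
99^2 = 9801 ≡ 546
99^4 ≡ 546^2 = 298116 ≡ 105
99^8 ≡ 105^2 = 11025 ≡ 536
99^16 ≡ 536^2 = 287296 ≡ 391
99^32 ≡ 391^2 = 152881 ≡ 482
99^64 ≡ 482^2 = 232324 ≡ 332
99^128 ≡ 332^2 = 110224 ≡ 398
99^256 ≡ 398^2 = 158404 ≡ 452
276 = 256 + 16 + 4, so 99^276 ≡ 452·391·105 ≡ 585 (mod 617)
276^2 = 76176 ≡ 285
276^4 ≡ 285^2 = 81225 ≡ 398
276^8 ≡ 398^2 = 158404 ≡ 452
276^16 ≡ 452^2 = 204304 ≡ 77
276^32 ≡ 77^2 = 5929 ≡ 376
276^64 ≡ 376^2 = 141376 ≡ 83
67 = 64 + 2 + 1, so 276^67 ≡ 83·285·276 ≡ 303 (mod 617)
585·303 = 177255 ≡ 176 (mod 617)
224 ≠ 176, so verification fails.

invalid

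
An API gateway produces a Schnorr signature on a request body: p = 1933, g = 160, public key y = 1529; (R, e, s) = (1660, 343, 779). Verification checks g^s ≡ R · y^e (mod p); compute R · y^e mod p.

927

Squares mod 1933: 1529^1≡1529, 1529^2≡844, 1529^4≡992, 1529^8≡167, 1529^16≡827, 1529^32≡1580, 1529^64≡897, 1529^128≡481, 1529^256≡1334
343 = 256 + 64 + 16 + 4 + 2 + 1, so 1529^343 ≡ 1334·897·827·992·844·1529 ≡ 910 (mod 1933)
R · y^e ≡ 1660·910 = 1510600 ≡ 927 (mod 1933)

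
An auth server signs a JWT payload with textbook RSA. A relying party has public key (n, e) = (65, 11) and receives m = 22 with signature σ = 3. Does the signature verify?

verifies

Squares mod 65: σ^1≡3, σ^2≡9, σ^4≡16, σ^8≡61
11 = 8 + 2 + 1, so σ^11 ≡ 61·9·3 ≡ 22 (mod 65)
22 = m, so the signature checks out.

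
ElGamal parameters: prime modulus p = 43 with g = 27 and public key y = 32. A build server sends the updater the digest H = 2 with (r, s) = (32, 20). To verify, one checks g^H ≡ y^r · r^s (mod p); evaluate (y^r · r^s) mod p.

Squares mod 43: 32^1≡32, 32^2≡35, 32^4≡21, 32^8≡11, 32^16≡35, 32^32≡21
32^32 ≡ 21 (mod 43)
Squares mod 43: 32^1≡32, 32^2≡35, 32^4≡21, 32^8≡11, 32^16≡35
20 = 16 + 4, so 32^20 ≡ 35·21 ≡ 4 (mod 43)
y^r · r^s ≡ 21·4 = 84 ≡ 41 (mod 43)

41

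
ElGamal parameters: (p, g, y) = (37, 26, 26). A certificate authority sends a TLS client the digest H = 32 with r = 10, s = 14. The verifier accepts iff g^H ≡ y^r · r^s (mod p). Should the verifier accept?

Left side g^H mod p:
26^32 mod 37 = 10
Right side y^r · r^s mod p:
26^10 mod 37 = 26
10^14 mod 37 = 26
26·26 = 676 ≡ 10 (mod 37)
10 ≡ 10 (mod 37), so the signature is genuine.

accept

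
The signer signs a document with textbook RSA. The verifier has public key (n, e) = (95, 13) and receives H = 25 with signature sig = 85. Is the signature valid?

valid

Squares mod 95: sig^1≡85, sig^2≡5, sig^4≡25, sig^8≡55
13 = 8 + 4 + 1, so sig^13 ≡ 55·25·85 ≡ 25 (mod 95)
25 = H, so the signature checks out.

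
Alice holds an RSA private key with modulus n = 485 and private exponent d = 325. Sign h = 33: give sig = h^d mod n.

h^2 ≡ 33^2 = 1089 ≡ 119
h^4 ≡ 119^2 = 14161 ≡ 96
h^8 ≡ 96^2 = 9216 ≡ 1
h^16 ≡ 1^2 = 1
h^32 ≡ 1^2 = 1
h^64 ≡ 1^2 = 1
h^128 ≡ 1^2 = 1
h^256 ≡ 1^2 = 1
325 = 256 + 64 + 4 + 1, so h^325 ≡ 1·1·96·33 ≡ 258 (mod 485)

258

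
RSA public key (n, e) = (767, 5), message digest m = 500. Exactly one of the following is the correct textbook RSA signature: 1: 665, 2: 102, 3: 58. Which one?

Candidate 1: Squares mod 767: 665^1≡665, 665^2≡433, 665^4≡341; 5 = 4 + 1, so 665^5 ≡ 341·665 ≡ 500 (mod 767)
  → matches m = 500
Candidate 2: Squares mod 767: 102^1≡102, 102^2≡433, 102^4≡341; 5 = 4 + 1, so 102^5 ≡ 341·102 ≡ 267 (mod 767)
Candidate 3: Squares mod 767: 58^1≡58, 58^2≡296, 58^4≡178; 5 = 4 + 1, so 58^5 ≡ 178·58 ≡ 353 (mod 767)

1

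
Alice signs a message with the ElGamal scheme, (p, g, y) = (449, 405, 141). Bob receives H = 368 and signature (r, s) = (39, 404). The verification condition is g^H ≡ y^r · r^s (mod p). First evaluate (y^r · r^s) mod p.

324

141^2 = 19881 ≡ 125
141^4 ≡ 125^2 = 15625 ≡ 359
141^8 ≡ 359^2 = 128881 ≡ 18
141^16 ≡ 18^2 = 324
141^32 ≡ 324^2 = 104976 ≡ 359
39 = 32 + 4 + 2 + 1, so 141^39 ≡ 359·359·125·141 ≡ 256 (mod 449)
39^2 = 1521 ≡ 174
39^4 ≡ 174^2 = 30276 ≡ 193
39^8 ≡ 193^2 = 37249 ≡ 431
39^16 ≡ 431^2 = 185761 ≡ 324
39^32 ≡ 324^2 = 104976 ≡ 359
39^64 ≡ 359^2 = 128881 ≡ 18
39^128 ≡ 18^2 = 324
39^256 ≡ 324^2 = 104976 ≡ 359
404 = 256 + 128 + 16 + 4, so 39^404 ≡ 359·324·324·193 ≡ 331 (mod 449)
y^r · r^s ≡ 256·331 = 84736 ≡ 324 (mod 449)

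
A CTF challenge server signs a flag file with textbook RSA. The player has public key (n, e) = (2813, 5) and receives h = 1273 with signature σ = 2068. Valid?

no

Squares mod 2813: σ^1≡2068, σ^2≡864, σ^4≡1051
5 = 4 + 1, so σ^5 ≡ 1051·2068 ≡ 1832 (mod 2813)
The recovered value 1832 does not match the digest 1273.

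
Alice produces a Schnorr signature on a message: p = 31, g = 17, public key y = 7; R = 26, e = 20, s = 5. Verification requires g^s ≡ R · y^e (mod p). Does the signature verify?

does not verify

g^s mod p:
Squares mod 31: 17^1≡17, 17^2≡10, 17^4≡7
5 = 4 + 1, so 17^5 ≡ 7·17 ≡ 26 (mod 31)
R · y^e mod p:
Squares mod 31: 7^1≡7, 7^2≡18, 7^4≡14, 7^8≡10, 7^16≡7
20 = 16 + 4, so 7^20 ≡ 7·14 ≡ 5 (mod 31)
26·5 = 130 ≡ 6 (mod 31)
26 ≠ 6; the check fails.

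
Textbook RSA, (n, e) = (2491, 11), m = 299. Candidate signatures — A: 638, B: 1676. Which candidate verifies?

Candidate A: 638^2 = 407044 ≡ 1011; 638^4 ≡ 1011^2 = 1022121 ≡ 811; 638^8 ≡ 811^2 = 657721 ≡ 97; 11 = 8 + 2 + 1, so 638^11 ≡ 97·1011·638 ≡ 299 (mod 2491)
  → matches m = 299
Candidate B: 1676^2 = 2808976 ≡ 1619; 1676^4 ≡ 1619^2 = 2621161 ≡ 629; 1676^8 ≡ 629^2 = 395641 ≡ 2063; 11 = 8 + 2 + 1, so 1676^11 ≡ 2063·1619·1676 ≡ 2479 (mod 2491)

A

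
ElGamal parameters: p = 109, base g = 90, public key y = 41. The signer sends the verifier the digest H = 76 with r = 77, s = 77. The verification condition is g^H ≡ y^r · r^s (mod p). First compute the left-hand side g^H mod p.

90^2 = 8100 ≡ 34
90^4 ≡ 34^2 = 1156 ≡ 66
90^8 ≡ 66^2 = 4356 ≡ 105
90^16 ≡ 105^2 = 11025 ≡ 16
90^32 ≡ 16^2 = 256 ≡ 38
90^64 ≡ 38^2 = 1444 ≡ 27
76 = 64 + 8 + 4, so 90^76 ≡ 27·105·66 ≡ 66 (mod 109)

66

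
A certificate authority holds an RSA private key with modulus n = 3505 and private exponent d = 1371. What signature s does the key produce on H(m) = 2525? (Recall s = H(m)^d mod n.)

Squares mod 3505: (H(m))^1≡2525, (H(m))^2≡30, (H(m))^4≡900, (H(m))^8≡345, (H(m))^16≡3360, (H(m))^32≡3500, (H(m))^64≡25, (H(m))^128≡625, (H(m))^256≡1570, (H(m))^512≡885, (H(m))^1024≡1610
1371 = 1024 + 256 + 64 + 16 + 8 + 2 + 1, so (H(m))^1371 ≡ 1610·1570·25·3360·345·30·2525 ≡ 2375 (mod 3505)

2375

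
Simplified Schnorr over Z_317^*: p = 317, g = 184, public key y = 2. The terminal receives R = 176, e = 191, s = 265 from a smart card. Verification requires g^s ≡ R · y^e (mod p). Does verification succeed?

passes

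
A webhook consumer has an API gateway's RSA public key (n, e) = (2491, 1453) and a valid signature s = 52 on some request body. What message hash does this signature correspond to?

1960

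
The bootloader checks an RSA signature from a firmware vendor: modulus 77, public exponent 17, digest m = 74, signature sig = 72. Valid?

sig^2 ≡ 72^2 = 5184 ≡ 25
sig^4 ≡ 25^2 = 625 ≡ 9
sig^8 ≡ 9^2 = 81 ≡ 4
sig^16 ≡ 4^2 = 16
17 = 16 + 1, so sig^17 ≡ 16·72 ≡ 74 (mod 77)
Since 74 equals the digest 74, verification succeeds.

yes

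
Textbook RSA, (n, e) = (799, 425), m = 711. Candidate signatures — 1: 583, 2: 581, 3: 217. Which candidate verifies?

2

Candidate 1: Squares mod 799: 583^1≡583, 583^2≡314, 583^4≡319, 583^8≡288, 583^16≡647, 583^32≡732, 583^64≡494, 583^128≡341, 583^256≡426; 425 = 256 + 128 + 32 + 8 + 1, so 583^425 ≡ 426·341·732·288·583 ≡ 29 (mod 799)
Candidate 2: Squares mod 799: 581^1≡581, 581^2≡383, 581^4≡472, 581^8≡662, 581^16≡392, 581^32≡256, 581^64≡18, 581^128≡324, 581^256≡307; 425 = 256 + 128 + 32 + 8 + 1, so 581^425 ≡ 307·324·256·662·581 ≡ 711 (mod 799)
  → matches m = 711
Candidate 3: Squares mod 799: 217^1≡217, 217^2≡747, 217^4≡307, 217^8≡766, 217^16≡290, 217^32≡205, 217^64≡477, 217^128≡613, 217^256≡239; 425 = 256 + 128 + 32 + 8 + 1, so 217^425 ≡ 239·613·205·766·217 ≡ 132 (mod 799)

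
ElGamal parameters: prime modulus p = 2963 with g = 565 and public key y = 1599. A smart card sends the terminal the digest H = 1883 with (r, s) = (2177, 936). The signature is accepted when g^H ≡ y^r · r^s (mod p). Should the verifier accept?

accept

Left side g^H mod p:
565^1883 mod 2963 = 2807
Right side y^r · r^s mod p:
1599^2177 mod 2963 = 2473
2177^936 mod 2963 = 2407
2473·2407 = 5952511 ≡ 2807 (mod 2963)
2807 ≡ 2807 (mod 2963), so the signature is genuine.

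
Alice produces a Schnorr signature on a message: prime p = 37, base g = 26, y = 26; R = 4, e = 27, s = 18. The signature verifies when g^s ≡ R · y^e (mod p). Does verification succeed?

g^s mod p:
Squares mod 37: 26^1≡26, 26^2≡10, 26^4≡26, 26^8≡10, 26^16≡26
18 = 16 + 2, so 26^18 ≡ 26·10 ≡ 1 (mod 37)
R · y^e mod p:
Squares mod 37: 26^1≡26, 26^2≡10, 26^4≡26, 26^8≡10, 26^16≡26
27 = 16 + 8 + 2 + 1, so 26^27 ≡ 26·10·10·26 ≡ 1 (mod 37)
4·1 = 4 ≡ 4 (mod 37)
1 ≠ 4; the check fails.

fails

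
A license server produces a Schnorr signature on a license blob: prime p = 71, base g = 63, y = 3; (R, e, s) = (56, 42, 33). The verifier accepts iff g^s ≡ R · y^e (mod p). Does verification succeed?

fails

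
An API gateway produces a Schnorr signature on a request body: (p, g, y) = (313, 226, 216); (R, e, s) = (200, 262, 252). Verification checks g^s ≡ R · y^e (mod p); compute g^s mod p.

44

Squares mod 313: 226^1≡226, 226^2≡57, 226^4≡119, 226^8≡76, 226^16≡142, 226^32≡132, 226^64≡209, 226^128≡174
252 = 128 + 64 + 32 + 16 + 8 + 4, so 226^252 ≡ 174·209·132·142·76·119 ≡ 44 (mod 313)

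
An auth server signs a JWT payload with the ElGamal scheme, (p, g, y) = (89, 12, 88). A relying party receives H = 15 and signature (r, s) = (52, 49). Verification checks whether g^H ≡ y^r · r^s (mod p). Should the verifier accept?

accept

Left side g^H mod p:
12^2 = 144 ≡ 55
12^4 ≡ 55^2 = 3025 ≡ 88
12^8 ≡ 88^2 = 7744 ≡ 1
15 = 8 + 4 + 2 + 1, so 12^15 ≡ 1·88·55·12 ≡ 52 (mod 89)
Right side y^r · r^s mod p:
88^2 = 7744 ≡ 1
88^4 ≡ 1^2 = 1
88^8 ≡ 1^2 = 1
88^16 ≡ 1^2 = 1
88^32 ≡ 1^2 = 1
52 = 32 + 16 + 4, so 88^52 ≡ 1·1·1 ≡ 1 (mod 89)
52^2 = 2704 ≡ 34
52^4 ≡ 34^2 = 1156 ≡ 88
52^8 ≡ 88^2 = 7744 ≡ 1
52^16 ≡ 1^2 = 1
52^32 ≡ 1^2 = 1
49 = 32 + 16 + 1, so 52^49 ≡ 1·1·52 ≡ 52 (mod 89)
1·52 = 52 ≡ 52 (mod 89)
52 ≡ 52 (mod 89), so the signature is genuine.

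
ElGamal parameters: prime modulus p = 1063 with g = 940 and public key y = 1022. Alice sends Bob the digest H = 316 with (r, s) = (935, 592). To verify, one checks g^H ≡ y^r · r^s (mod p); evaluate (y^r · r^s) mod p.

400

Squares mod 1063: 1022^1≡1022, 1022^2≡618, 1022^4≡307, 1022^8≡705, 1022^16≡604, 1022^32≡207, 1022^64≡329, 1022^128≡878, 1022^256≡209, 1022^512≡98
935 = 512 + 256 + 128 + 32 + 4 + 2 + 1, so 1022^935 ≡ 98·209·878·207·307·618·1022 ≡ 1023 (mod 1063)
Squares mod 1063: 935^1≡935, 935^2≡439, 935^4≡318, 935^8≡139, 935^16≡187, 935^32≡953, 935^64≡407, 935^128≡884, 935^256≡151, 935^512≡478
592 = 512 + 64 + 16, so 935^592 ≡ 478·407·187 ≡ 1053 (mod 1063)
y^r · r^s ≡ 1023·1053 = 1077219 ≡ 400 (mod 1063)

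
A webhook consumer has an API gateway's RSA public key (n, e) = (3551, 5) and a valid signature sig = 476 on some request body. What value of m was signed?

sig^5 mod 3551 = 794

794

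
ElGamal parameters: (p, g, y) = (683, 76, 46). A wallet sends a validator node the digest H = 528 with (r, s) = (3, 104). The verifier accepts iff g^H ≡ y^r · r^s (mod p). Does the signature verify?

Left side g^H mod p:
76^2 = 5776 ≡ 312
76^4 ≡ 312^2 = 97344 ≡ 358
76^8 ≡ 358^2 = 128164 ≡ 443
76^16 ≡ 443^2 = 196249 ≡ 228
76^32 ≡ 228^2 = 51984 ≡ 76
76^64 ≡ 76^2 = 5776 ≡ 312
76^128 ≡ 312^2 = 97344 ≡ 358
76^256 ≡ 358^2 = 128164 ≡ 443
76^512 ≡ 443^2 = 196249 ≡ 228
528 = 512 + 16, so 76^528 ≡ 228·228 ≡ 76 (mod 683)
Right side y^r · r^s mod p:
46^2 = 2116 ≡ 67
3 = 2 + 1, so 46^3 ≡ 67·46 ≡ 350 (mod 683)
3^2 = 9
3^4 ≡ 9^2 = 81
3^8 ≡ 81^2 = 6561 ≡ 414
3^16 ≡ 414^2 = 171396 ≡ 646
3^32 ≡ 646^2 = 417316 ≡ 3
3^64 ≡ 3^2 = 9
104 = 64 + 32 + 8, so 3^104 ≡ 9·3·414 ≡ 250 (mod 683)
350·250 = 87500 ≡ 76 (mod 683)
76 ≡ 76 (mod 683), so the signature is genuine.

verifies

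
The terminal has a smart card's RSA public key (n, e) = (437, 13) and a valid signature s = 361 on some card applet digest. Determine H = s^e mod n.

95

s^13 mod 437 = 95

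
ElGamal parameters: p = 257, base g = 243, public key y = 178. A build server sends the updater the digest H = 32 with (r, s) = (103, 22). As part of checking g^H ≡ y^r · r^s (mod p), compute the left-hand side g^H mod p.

Squares mod 257: 243^1≡243, 243^2≡196, 243^4≡123, 243^8≡223, 243^16≡128, 243^32≡193
243^32 ≡ 193 (mod 257)

193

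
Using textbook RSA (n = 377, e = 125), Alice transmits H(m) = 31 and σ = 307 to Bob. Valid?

Squares mod 377: σ^1≡307, σ^2≡376, σ^4≡1, σ^8≡1, σ^16≡1, σ^32≡1, σ^64≡1
125 = 64 + 32 + 16 + 8 + 4 + 1, so σ^125 ≡ 1·1·1·1·1·307 ≡ 307 (mod 377)
σ^125 mod 377 = 307, but H(m) = 31.

no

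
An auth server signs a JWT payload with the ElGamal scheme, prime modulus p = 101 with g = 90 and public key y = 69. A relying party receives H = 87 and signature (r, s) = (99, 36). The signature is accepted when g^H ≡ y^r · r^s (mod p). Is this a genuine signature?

genuine

Left side g^H mod p:
90^87 mod 101 = 67
Right side y^r · r^s mod p:
69^99 mod 101 = 41
99^36 mod 101 = 78
41·78 = 3198 ≡ 67 (mod 101)
67 ≡ 67 (mod 101), so the signature is genuine.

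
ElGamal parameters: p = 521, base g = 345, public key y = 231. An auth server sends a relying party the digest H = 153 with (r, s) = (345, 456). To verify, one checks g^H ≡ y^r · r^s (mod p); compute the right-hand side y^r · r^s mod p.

407

231^345 mod 521 = 55
345^456 mod 521 = 320
y^r · r^s ≡ 55·320 = 17600 ≡ 407 (mod 521)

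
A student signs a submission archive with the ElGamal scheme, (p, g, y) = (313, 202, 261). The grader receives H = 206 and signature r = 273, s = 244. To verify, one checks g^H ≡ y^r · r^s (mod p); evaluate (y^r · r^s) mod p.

261^2 = 68121 ≡ 200
261^4 ≡ 200^2 = 40000 ≡ 249
261^8 ≡ 249^2 = 62001 ≡ 27
261^16 ≡ 27^2 = 729 ≡ 103
261^32 ≡ 103^2 = 10609 ≡ 280
261^64 ≡ 280^2 = 78400 ≡ 150
261^128 ≡ 150^2 = 22500 ≡ 277
261^256 ≡ 277^2 = 76729 ≡ 44
273 = 256 + 16 + 1, so 261^273 ≡ 44·103·261 ≡ 25 (mod 313)
273^2 = 74529 ≡ 35
273^4 ≡ 35^2 = 1225 ≡ 286
273^8 ≡ 286^2 = 81796 ≡ 103
273^16 ≡ 103^2 = 10609 ≡ 280
273^32 ≡ 280^2 = 78400 ≡ 150
273^64 ≡ 150^2 = 22500 ≡ 277
273^128 ≡ 277^2 = 76729 ≡ 44
244 = 128 + 64 + 32 + 16 + 4, so 273^244 ≡ 44·277·150·280·286 ≡ 19 (mod 313)
y^r · r^s ≡ 25·19 = 475 ≡ 162 (mod 313)

162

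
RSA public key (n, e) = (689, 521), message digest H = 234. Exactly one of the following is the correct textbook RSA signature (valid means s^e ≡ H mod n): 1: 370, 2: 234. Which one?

2

Candidate 1: 370^2 = 136900 ≡ 478; 370^4 ≡ 478^2 = 228484 ≡ 425; 370^8 ≡ 425^2 = 180625 ≡ 107; 370^16 ≡ 107^2 = 11449 ≡ 425; 370^32 ≡ 425^2 = 180625 ≡ 107; 370^64 ≡ 107^2 = 11449 ≡ 425; 370^128 ≡ 425^2 = 180625 ≡ 107; 370^256 ≡ 107^2 = 11449 ≡ 425; 370^512 ≡ 425^2 = 180625 ≡ 107; 521 = 512 + 8 + 1, so 370^521 ≡ 107·107·370 ≡ 158 (mod 689)
Candidate 2: 234^2 = 54756 ≡ 325; 234^4 ≡ 325^2 = 105625 ≡ 208; 234^8 ≡ 208^2 = 43264 ≡ 546; 234^16 ≡ 546^2 = 298116 ≡ 468; 234^32 ≡ 468^2 = 219024 ≡ 611; 234^64 ≡ 611^2 = 373321 ≡ 572; 234^128 ≡ 572^2 = 327184 ≡ 598; 234^256 ≡ 598^2 = 357604 ≡ 13; 234^512 ≡ 13^2 = 169; 521 = 512 + 8 + 1, so 234^521 ≡ 169·546·234 ≡ 234 (mod 689)
  → matches H = 234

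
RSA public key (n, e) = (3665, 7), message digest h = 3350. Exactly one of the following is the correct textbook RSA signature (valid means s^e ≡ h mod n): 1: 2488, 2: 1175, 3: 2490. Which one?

3

Candidate 1: Squares mod 3665: 2488^1≡2488, 2488^2≡3624, 2488^4≡1681; 7 = 4 + 2 + 1, so 2488^7 ≡ 1681·3624·2488 ≡ 2572 (mod 3665)
Candidate 2: Squares mod 3665: 1175^1≡1175, 1175^2≡2585, 1175^4≡930; 7 = 4 + 2 + 1, so 1175^7 ≡ 930·2585·1175 ≡ 315 (mod 3665)
Candidate 3: Squares mod 3665: 2490^1≡2490, 2490^2≡2585, 2490^4≡930; 7 = 4 + 2 + 1, so 2490^7 ≡ 930·2585·2490 ≡ 3350 (mod 3665)
  → matches h = 3350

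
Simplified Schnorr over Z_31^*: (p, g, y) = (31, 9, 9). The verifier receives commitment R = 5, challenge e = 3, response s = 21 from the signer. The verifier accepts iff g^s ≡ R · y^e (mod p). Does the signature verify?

does not verify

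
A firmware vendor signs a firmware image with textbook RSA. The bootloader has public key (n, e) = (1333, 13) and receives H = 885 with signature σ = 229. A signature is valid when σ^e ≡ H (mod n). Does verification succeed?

passes

σ^2 ≡ 229^2 = 52441 ≡ 454
σ^4 ≡ 454^2 = 206116 ≡ 834
σ^8 ≡ 834^2 = 695556 ≡ 1063
13 = 8 + 4 + 1, so σ^13 ≡ 1063·834·229 ≡ 885 (mod 1333)
885 = H, so the signature checks out.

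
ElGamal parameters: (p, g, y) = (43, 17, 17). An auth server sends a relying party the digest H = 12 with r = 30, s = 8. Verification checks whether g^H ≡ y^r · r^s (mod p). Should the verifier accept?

Left side g^H mod p:
17^2 = 289 ≡ 31
17^4 ≡ 31^2 = 961 ≡ 15
17^8 ≡ 15^2 = 225 ≡ 10
12 = 8 + 4, so 17^12 ≡ 10·15 ≡ 21 (mod 43)
Right side y^r · r^s mod p:
17^2 = 289 ≡ 31
17^4 ≡ 31^2 = 961 ≡ 15
17^8 ≡ 15^2 = 225 ≡ 10
17^16 ≡ 10^2 = 100 ≡ 14
30 = 16 + 8 + 4 + 2, so 17^30 ≡ 14·10·15·31 ≡ 41 (mod 43)
30^2 = 900 ≡ 40
30^4 ≡ 40^2 = 1600 ≡ 9
30^8 ≡ 9^2 = 81 ≡ 38
41·38 = 1558 ≡ 10 (mod 43)
21 ≠ 10, so verification fails.

reject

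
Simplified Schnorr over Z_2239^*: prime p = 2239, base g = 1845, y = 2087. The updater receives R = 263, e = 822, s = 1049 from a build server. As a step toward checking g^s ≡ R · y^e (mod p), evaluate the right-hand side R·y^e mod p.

Squares mod 2239: 2087^1≡2087, 2087^2≡714, 2087^4≡1543, 2087^8≡792, 2087^16≡344, 2087^32≡1908, 2087^64≡2089, 2087^128≡110, 2087^256≡905, 2087^512≡1790
822 = 512 + 256 + 32 + 16 + 4 + 2, so 2087^822 ≡ 1790·905·1908·344·1543·714 ≡ 769 (mod 2239)
R · y^e ≡ 263·769 = 202247 ≡ 737 (mod 2239)

737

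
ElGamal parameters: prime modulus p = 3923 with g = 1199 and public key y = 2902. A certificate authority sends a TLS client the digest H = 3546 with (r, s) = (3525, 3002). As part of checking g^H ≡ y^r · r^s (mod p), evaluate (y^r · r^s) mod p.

266

2902^2 = 8421604 ≡ 2846
2902^4 ≡ 2846^2 = 8099716 ≡ 2644
2902^8 ≡ 2644^2 = 6990736 ≡ 3873
2902^16 ≡ 3873^2 = 15000129 ≡ 2500
2902^32 ≡ 2500^2 = 6250000 ≡ 661
2902^64 ≡ 661^2 = 436921 ≡ 1468
2902^128 ≡ 1468^2 = 2155024 ≡ 1297
2902^256 ≡ 1297^2 = 1682209 ≡ 3165
2902^512 ≡ 3165^2 = 10017225 ≡ 1806
2902^1024 ≡ 1806^2 = 3261636 ≡ 1623
2902^2048 ≡ 1623^2 = 2634129 ≡ 1796
3525 = 2048 + 1024 + 256 + 128 + 64 + 4 + 1, so 2902^3525 ≡ 1796·1623·3165·1297·1468·2644·2902 ≡ 1145 (mod 3923)
3525^2 = 12425625 ≡ 1484
3525^4 ≡ 1484^2 = 2202256 ≡ 1453
3525^8 ≡ 1453^2 = 2111209 ≡ 635
3525^16 ≡ 635^2 = 403225 ≡ 3079
3525^32 ≡ 3079^2 = 9480241 ≡ 2273
3525^64 ≡ 2273^2 = 5166529 ≡ 3861
3525^128 ≡ 3861^2 = 14907321 ≡ 3844
3525^256 ≡ 3844^2 = 14776336 ≡ 2318
3525^512 ≡ 2318^2 = 5373124 ≡ 2537
3525^1024 ≡ 2537^2 = 6436369 ≡ 2649
3525^2048 ≡ 2649^2 = 7017201 ≡ 2877
3002 = 2048 + 512 + 256 + 128 + 32 + 16 + 8 + 2, so 3525^3002 ≡ 2877·2537·2318·3844·2273·3079·635·1484 ≡ 336 (mod 3923)
y^r · r^s ≡ 1145·336 = 384720 ≡ 266 (mod 3923)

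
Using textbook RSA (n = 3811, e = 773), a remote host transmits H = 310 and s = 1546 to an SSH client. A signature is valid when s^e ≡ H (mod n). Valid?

s^2 ≡ 1546^2 = 2390116 ≡ 619
s^4 ≡ 619^2 = 383161 ≡ 2061
s^8 ≡ 2061^2 = 4247721 ≡ 2267
s^16 ≡ 2267^2 = 5139289 ≡ 2061
s^32 ≡ 2061^2 = 4247721 ≡ 2267
s^64 ≡ 2267^2 = 5139289 ≡ 2061
s^128 ≡ 2061^2 = 4247721 ≡ 2267
s^256 ≡ 2267^2 = 5139289 ≡ 2061
s^512 ≡ 2061^2 = 4247721 ≡ 2267
773 = 512 + 256 + 4 + 1, so s^773 ≡ 2267·2061·2061·1546 ≡ 310 (mod 3811)
Since 310 equals the digest 310, verification succeeds.

yes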